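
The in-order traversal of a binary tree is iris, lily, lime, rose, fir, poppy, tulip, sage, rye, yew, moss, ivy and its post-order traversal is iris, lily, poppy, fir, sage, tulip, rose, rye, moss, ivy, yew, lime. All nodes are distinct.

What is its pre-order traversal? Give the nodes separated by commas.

The last element of post-order is the root; it splits in-order into left and right subtrees.
Root lime: left subtree has 2 nodes {iris, lily}, right has 9 {rose, fir, poppy, tulip, sage, rye, yew, moss, ivy}.
  Root lily: left subtree has 1 node {iris}, right has 0 { }.
  Root yew: left subtree has 6 nodes {rose, fir, poppy, tulip, sage, rye}, right has 2 {moss, ivy}.
    Root rye: left subtree has 5 nodes {rose, fir, poppy, tulip, sage}, right has 0 { }.
      Root rose: left subtree has 0 nodes { }, right has 4 {fir, poppy, tulip, sage}.
        Root tulip: left subtree has 2 nodes {fir, poppy}, right has 1 {sage}.
          Root fir: left subtree has 0 nodes { }, right has 1 {poppy}.
    Root ivy: left subtree has 1 node {moss}, right has 0 { }.

lime, lily, iris, yew, rye, rose, tulip, fir, poppy, sage, ivy, moss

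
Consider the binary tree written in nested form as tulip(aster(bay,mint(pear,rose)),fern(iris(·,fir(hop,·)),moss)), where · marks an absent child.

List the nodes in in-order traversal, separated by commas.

In-order visits the left subtree, then the node, then the right subtree.
At tulip: go left to aster.
  At aster: go left to bay.
    bay is a leaf — visit bay.
  Visit aster.
  At aster: go right to mint.
    At mint: go left to pear.
      pear is a leaf — visit pear.
    Visit mint.
    At mint: go right to rose.
      rose is a leaf — visit rose.
Visit tulip.
At tulip: go right to fern.
  At fern: go left to iris.
    At iris: no left child.
    Visit iris.
    At iris: go right to fir.
      At fir: go left to hop.
        hop is a leaf — visit hop.
      Visit fir.
      At fir: no right child.
  Visit fern.
  At fern: go right to moss.
    moss is a leaf — visit moss.

bay, aster, pear, mint, rose, tulip, iris, hop, fir, fern, moss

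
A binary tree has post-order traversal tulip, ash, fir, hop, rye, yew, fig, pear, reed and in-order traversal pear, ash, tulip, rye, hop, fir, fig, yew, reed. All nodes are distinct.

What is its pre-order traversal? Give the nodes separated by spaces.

reed pear fig rye ash tulip hop fir yew

The last element of post-order is the root; it splits in-order into left and right subtrees.
Root reed: left subtree has 8 nodes {pear, ash, tulip, rye, hop, fir, fig, yew}, right has 0 { }.
  Root pear: left subtree has 0 nodes { }, right has 7 {ash, tulip, rye, hop, fir, fig, yew}.
    Root fig: left subtree has 5 nodes {ash, tulip, rye, hop, fir}, right has 1 {yew}.
      Root rye: left subtree has 2 nodes {ash, tulip}, right has 2 {hop, fir}.
        Root ash: left subtree has 0 nodes { }, right has 1 {tulip}.
        Root hop: left subtree has 0 nodes { }, right has 1 {fir}.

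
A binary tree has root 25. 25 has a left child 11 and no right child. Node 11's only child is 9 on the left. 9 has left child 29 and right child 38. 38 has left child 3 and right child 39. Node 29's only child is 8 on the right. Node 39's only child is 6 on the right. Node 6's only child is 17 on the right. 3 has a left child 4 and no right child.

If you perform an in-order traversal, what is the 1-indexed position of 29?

In-order visits the left subtree, then the node, then the right subtree.
At 25: go left to 11.
  At 11: go left to 9.
    At 9: go left to 29.
      At 29: no left child.
      Visit 29.
      At 29: go right to 8.
        8 is a leaf — visit 8.
    Visit 9.
    At 9: go right to 38.
      At 38: go left to 3.
        At 3: go left to 4.
          4 is a leaf — visit 4.
        Visit 3.
        At 3: no right child.
      Visit 38.
      At 38: go right to 39.
        At 39: no left child.
        Visit 39.
        At 39: go right to 6.
          At 6: no left child.
          Visit 6.
          At 6: go right to 17.
            17 is a leaf — visit 17.
  Visit 11.
  At 11: no right child.
Visit 25.
At 25: no right child.
Full in-order sequence: 29, 8, 9, 4, 3, 38, 39, 6, 17, 11, 25.

1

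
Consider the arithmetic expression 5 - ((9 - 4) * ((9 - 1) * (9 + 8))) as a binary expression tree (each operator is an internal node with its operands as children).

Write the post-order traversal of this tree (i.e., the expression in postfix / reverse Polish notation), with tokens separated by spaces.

Post-order on an expression tree gives postfix notation: for each operator, emit left operand, right operand, then the operator.

5 9 4 - 9 1 - 9 8 + * * -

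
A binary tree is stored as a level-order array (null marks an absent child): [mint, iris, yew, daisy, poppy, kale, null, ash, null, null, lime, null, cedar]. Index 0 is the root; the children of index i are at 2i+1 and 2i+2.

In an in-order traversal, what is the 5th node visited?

In-order visits the left subtree, then the node, then the right subtree.
At mint: go left to iris.
  At iris: go left to daisy.
    At daisy: go left to ash.
      ash is a leaf — visit ash.
    Visit daisy.
    At daisy: no right child.
  Visit iris.
  At iris: go right to poppy.
    At poppy: no left child.
    Visit poppy.
    At poppy: go right to lime.
      lime is a leaf — visit lime.
Visit mint.
At mint: go right to yew.
  At yew: go left to kale.
    At kale: no left child.
    Visit kale.
    At kale: go right to cedar.
      cedar is a leaf — visit cedar.
  Visit yew.
  At yew: no right child.
Full in-order sequence: ash, daisy, iris, poppy, lime, mint, kale, cedar, yew.

lime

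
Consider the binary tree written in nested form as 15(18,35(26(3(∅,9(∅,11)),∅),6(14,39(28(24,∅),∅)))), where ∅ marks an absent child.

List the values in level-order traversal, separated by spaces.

Level-order visits nodes level by level from the root, left to right within each level.
Level 0: 15
Level 1: 18, 35
Level 2: 26, 6
Level 3: 3, 14, 39
Level 4: 9, 28
Level 5: 11, 24

15 18 35 26 6 3 14 39 9 28 11 24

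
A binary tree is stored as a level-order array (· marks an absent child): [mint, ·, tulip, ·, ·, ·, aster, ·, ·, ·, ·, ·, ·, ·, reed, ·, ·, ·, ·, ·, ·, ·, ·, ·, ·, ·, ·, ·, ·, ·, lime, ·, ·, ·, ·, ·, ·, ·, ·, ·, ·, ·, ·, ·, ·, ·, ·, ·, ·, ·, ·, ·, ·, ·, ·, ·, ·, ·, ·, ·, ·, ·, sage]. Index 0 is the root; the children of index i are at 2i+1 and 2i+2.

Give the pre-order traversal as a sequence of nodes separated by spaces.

Pre-order visits the node, then its left subtree, then its right subtree.
Visit mint.
At mint: no left child.
At mint: go right to tulip.
  Visit tulip.
  At tulip: no left child.
  At tulip: go right to aster.
    Visit aster.
    At aster: no left child.
    At aster: go right to reed.
      Visit reed.
      At reed: no left child.
      At reed: go right to lime.
        Visit lime.
        At lime: no left child.
        At lime: go right to sage.
          sage is a leaf — visit sage.

mint tulip aster reed lime sage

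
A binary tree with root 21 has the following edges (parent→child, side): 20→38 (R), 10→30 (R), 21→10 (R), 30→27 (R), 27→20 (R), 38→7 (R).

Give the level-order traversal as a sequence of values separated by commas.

21, 10, 30, 27, 20, 38, 7

Level-order visits nodes level by level from the root, left to right within each level.
Level 0: 21
Level 1: 10
Level 2: 30
Level 3: 27
Level 4: 20
Level 5: 38
Level 6: 7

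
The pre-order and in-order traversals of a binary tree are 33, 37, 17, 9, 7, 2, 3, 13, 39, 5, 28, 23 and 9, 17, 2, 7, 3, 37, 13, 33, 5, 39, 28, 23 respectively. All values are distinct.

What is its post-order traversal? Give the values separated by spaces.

9 2 3 7 17 13 37 5 23 28 39 33

The first element of pre-order is the root; it splits in-order into left and right subtrees.
Root 33: left subtree has 7 nodes {9, 17, 2, 7, 3, 37, 13}, right has 4 {5, 39, 28, 23}.
  Root 37: left subtree has 5 nodes {9, 17, 2, 7, 3}, right has 1 {13}.
    Root 17: left subtree has 1 node {9}, right has 3 {2, 7, 3}.
      Root 7: left subtree has 1 node {2}, right has 1 {3}.
  Root 39: left subtree has 1 node {5}, right has 2 {28, 23}.
    Root 28: left subtree has 0 nodes { }, right has 1 {23}.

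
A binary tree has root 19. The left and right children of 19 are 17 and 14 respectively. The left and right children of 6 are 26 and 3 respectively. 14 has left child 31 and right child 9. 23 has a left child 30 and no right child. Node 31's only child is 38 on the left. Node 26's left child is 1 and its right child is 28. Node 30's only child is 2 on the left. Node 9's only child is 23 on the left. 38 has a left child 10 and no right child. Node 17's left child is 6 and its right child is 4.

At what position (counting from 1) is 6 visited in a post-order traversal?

Post-order visits the left subtree, then the right subtree, then the node.
At 19: go left to 17.
  At 17: go left to 6.
    At 6: go left to 26.
      At 26: go left to 1.
        1 is a leaf — visit 1.
      At 26: go right to 28.
        28 is a leaf — visit 28.
      Visit 26.
    At 6: go right to 3.
      3 is a leaf — visit 3.
    Visit 6.
  At 17: go right to 4.
    4 is a leaf — visit 4.
  Visit 17.
At 19: go right to 14.
  At 14: go left to 31.
    At 31: go left to 38.
      At 38: go left to 10.
        10 is a leaf — visit 10.
      At 38: no right child.
      Visit 38.
    At 31: no right child.
    Visit 31.
  At 14: go right to 9.
    At 9: go left to 23.
      At 23: go left to 30.
        At 30: go left to 2.
          2 is a leaf — visit 2.
        At 30: no right child.
        Visit 30.
      At 23: no right child.
      Visit 23.
    At 9: no right child.
    Visit 9.
  Visit 14.
Visit 19.
Full post-order sequence: 1, 28, 26, 3, 6, 4, 17, 10, 38, 31, 2, 30, 23, 9, 14, 19.

5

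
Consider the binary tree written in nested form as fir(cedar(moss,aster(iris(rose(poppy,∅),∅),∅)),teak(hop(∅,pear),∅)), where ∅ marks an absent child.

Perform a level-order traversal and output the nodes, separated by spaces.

fir cedar teak moss aster hop iris pear rose poppy

Level-order visits nodes level by level from the root, left to right within each level.
Level 0: fir
Level 1: cedar, teak
Level 2: moss, aster, hop
Level 3: iris, pear
Level 4: rose
Level 5: poppy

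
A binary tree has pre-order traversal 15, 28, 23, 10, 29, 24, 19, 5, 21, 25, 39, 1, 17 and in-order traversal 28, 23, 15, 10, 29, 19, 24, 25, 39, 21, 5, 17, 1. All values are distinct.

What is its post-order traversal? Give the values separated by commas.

The first element of pre-order is the root; it splits in-order into left and right subtrees.
Root 15: left subtree has 2 nodes {28, 23}, right has 10 {10, 29, 19, 24, 25, 39, 21, 5, 17, 1}.
  Root 28: left subtree has 0 nodes { }, right has 1 {23}.
  Root 10: left subtree has 0 nodes { }, right has 9 {29, 19, 24, 25, 39, 21, 5, 17, 1}.
    Root 29: left subtree has 0 nodes { }, right has 8 {19, 24, 25, 39, 21, 5, 17, 1}.
      Root 24: left subtree has 1 node {19}, right has 6 {25, 39, 21, 5, 17, 1}.
        Root 5: left subtree has 3 nodes {25, 39, 21}, right has 2 {17, 1}.
          Root 21: left subtree has 2 nodes {25, 39}, right has 0 { }.
            Root 25: left subtree has 0 nodes { }, right has 1 {39}.
          Root 1: left subtree has 1 node {17}, right has 0 { }.

23, 28, 19, 39, 25, 21, 17, 1, 5, 24, 29, 10, 15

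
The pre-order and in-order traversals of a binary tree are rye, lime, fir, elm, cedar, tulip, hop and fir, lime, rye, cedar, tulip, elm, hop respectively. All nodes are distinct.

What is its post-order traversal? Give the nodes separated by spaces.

The first element of pre-order is the root; it splits in-order into left and right subtrees.
Root rye: left subtree has 2 nodes {fir, lime}, right has 4 {cedar, tulip, elm, hop}.
  Root lime: left subtree has 1 node {fir}, right has 0 { }.
  Root elm: left subtree has 2 nodes {cedar, tulip}, right has 1 {hop}.
    Root cedar: left subtree has 0 nodes { }, right has 1 {tulip}.

fir lime tulip cedar hop elm rye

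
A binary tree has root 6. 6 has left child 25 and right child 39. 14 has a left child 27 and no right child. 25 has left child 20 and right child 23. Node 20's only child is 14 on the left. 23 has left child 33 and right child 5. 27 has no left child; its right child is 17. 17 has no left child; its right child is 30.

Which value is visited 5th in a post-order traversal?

20

Post-order visits the left subtree, then the right subtree, then the node.
At 6: go left to 25.
  At 25: go left to 20.
    At 20: go left to 14.
      At 14: go left to 27.
        At 27: no left child.
        At 27: go right to 17.
          At 17: no left child.
          At 17: go right to 30.
            30 is a leaf — visit 30.
          Visit 17.
        Visit 27.
      At 14: no right child.
      Visit 14.
    At 20: no right child.
    Visit 20.
  At 25: go right to 23.
    At 23: go left to 33.
      33 is a leaf — visit 33.
    At 23: go right to 5.
      5 is a leaf — visit 5.
    Visit 23.
  Visit 25.
At 6: go right to 39.
  39 is a leaf — visit 39.
Visit 6.
Full post-order sequence: 30, 17, 27, 14, 20, 33, 5, 23, 25, 39, 6.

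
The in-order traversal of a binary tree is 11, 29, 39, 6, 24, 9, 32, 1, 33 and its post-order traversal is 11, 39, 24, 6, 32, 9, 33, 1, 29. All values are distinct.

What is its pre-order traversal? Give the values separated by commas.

29, 11, 1, 9, 6, 39, 24, 32, 33

The last element of post-order is the root; it splits in-order into left and right subtrees.
Root 29: left subtree has 1 node {11}, right has 7 {39, 6, 24, 9, 32, 1, 33}.
  Root 1: left subtree has 5 nodes {39, 6, 24, 9, 32}, right has 1 {33}.
    Root 9: left subtree has 3 nodes {39, 6, 24}, right has 1 {32}.
      Root 6: left subtree has 1 node {39}, right has 1 {24}.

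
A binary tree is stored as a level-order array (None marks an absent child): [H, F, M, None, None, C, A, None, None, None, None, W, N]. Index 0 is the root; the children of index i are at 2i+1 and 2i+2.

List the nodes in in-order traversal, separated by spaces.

F H W C N M A

In-order visits the left subtree, then the node, then the right subtree.
At H: go left to F.
  F is a leaf — visit F.
Visit H.
At H: go right to M.
  At M: go left to C.
    At C: go left to W.
      W is a leaf — visit W.
    Visit C.
    At C: go right to N.
      N is a leaf — visit N.
  Visit M.
  At M: go right to A.
    A is a leaf — visit A.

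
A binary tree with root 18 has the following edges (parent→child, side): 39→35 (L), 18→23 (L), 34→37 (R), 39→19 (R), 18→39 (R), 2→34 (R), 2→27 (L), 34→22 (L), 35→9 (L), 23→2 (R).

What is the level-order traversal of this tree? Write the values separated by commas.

18, 23, 39, 2, 35, 19, 27, 34, 9, 22, 37

Level-order visits nodes level by level from the root, left to right within each level.
Level 0: 18
Level 1: 23, 39
Level 2: 2, 35, 19
Level 3: 27, 34, 9
Level 4: 22, 37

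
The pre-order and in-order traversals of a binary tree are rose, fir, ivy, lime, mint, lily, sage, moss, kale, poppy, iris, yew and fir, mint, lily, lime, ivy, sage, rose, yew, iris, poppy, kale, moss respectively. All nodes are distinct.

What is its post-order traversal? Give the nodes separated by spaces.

lily mint lime sage ivy fir yew iris poppy kale moss rose

The first element of pre-order is the root; it splits in-order into left and right subtrees.
Root rose: left subtree has 6 nodes {fir, mint, lily, lime, ivy, sage}, right has 5 {yew, iris, poppy, kale, moss}.
  Root fir: left subtree has 0 nodes { }, right has 5 {mint, lily, lime, ivy, sage}.
    Root ivy: left subtree has 3 nodes {mint, lily, lime}, right has 1 {sage}.
      Root lime: left subtree has 2 nodes {mint, lily}, right has 0 { }.
        Root mint: left subtree has 0 nodes { }, right has 1 {lily}.
  Root moss: left subtree has 4 nodes {yew, iris, poppy, kale}, right has 0 { }.
    Root kale: left subtree has 3 nodes {yew, iris, poppy}, right has 0 { }.
      Root poppy: left subtree has 2 nodes {yew, iris}, right has 0 { }.
        Root iris: left subtree has 1 node {yew}, right has 0 { }.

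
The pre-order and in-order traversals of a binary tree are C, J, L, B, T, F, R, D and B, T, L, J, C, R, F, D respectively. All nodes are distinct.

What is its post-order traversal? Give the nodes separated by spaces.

T B L J R D F C

The first element of pre-order is the root; it splits in-order into left and right subtrees.
Root C: left subtree has 4 nodes {B, T, L, J}, right has 3 {R, F, D}.
  Root J: left subtree has 3 nodes {B, T, L}, right has 0 { }.
    Root L: left subtree has 2 nodes {B, T}, right has 0 { }.
      Root B: left subtree has 0 nodes { }, right has 1 {T}.
  Root F: left subtree has 1 node {R}, right has 1 {D}.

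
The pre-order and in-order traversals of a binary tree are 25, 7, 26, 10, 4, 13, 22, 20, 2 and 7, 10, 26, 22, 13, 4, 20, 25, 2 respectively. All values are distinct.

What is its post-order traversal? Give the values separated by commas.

The first element of pre-order is the root; it splits in-order into left and right subtrees.
Root 25: left subtree has 7 nodes {7, 10, 26, 22, 13, 4, 20}, right has 1 {2}.
  Root 7: left subtree has 0 nodes { }, right has 6 {10, 26, 22, 13, 4, 20}.
    Root 26: left subtree has 1 node {10}, right has 4 {22, 13, 4, 20}.
      Root 4: left subtree has 2 nodes {22, 13}, right has 1 {20}.
        Root 13: left subtree has 1 node {22}, right has 0 { }.

10, 22, 13, 20, 4, 26, 7, 2, 25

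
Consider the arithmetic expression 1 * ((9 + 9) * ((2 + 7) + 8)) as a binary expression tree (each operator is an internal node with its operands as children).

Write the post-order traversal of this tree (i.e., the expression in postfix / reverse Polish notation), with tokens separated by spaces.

Post-order on an expression tree gives postfix notation: for each operator, emit left operand, right operand, then the operator.

1 9 9 + 2 7 + 8 + * *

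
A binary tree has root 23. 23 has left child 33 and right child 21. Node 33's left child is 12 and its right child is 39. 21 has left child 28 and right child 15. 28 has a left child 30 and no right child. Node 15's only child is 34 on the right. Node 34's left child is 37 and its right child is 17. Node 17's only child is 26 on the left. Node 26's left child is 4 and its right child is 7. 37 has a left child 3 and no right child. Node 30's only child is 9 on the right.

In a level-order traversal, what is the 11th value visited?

Level-order visits nodes level by level from the root, left to right within each level.
Level 0: 23
Level 1: 33, 21
Level 2: 12, 39, 28, 15
Level 3: 30, 34
Level 4: 9, 37, 17
Level 5: 3, 26
Level 6: 4, 7
Full level-order sequence: 23, 33, 21, 12, 39, 28, 15, 30, 34, 9, 37, 17, 3, 26, 4, 7.

37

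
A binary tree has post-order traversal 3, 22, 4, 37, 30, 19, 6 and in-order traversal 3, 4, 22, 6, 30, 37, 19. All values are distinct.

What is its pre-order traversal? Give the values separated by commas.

6, 4, 3, 22, 19, 30, 37

The last element of post-order is the root; it splits in-order into left and right subtrees.
Root 6: left subtree has 3 nodes {3, 4, 22}, right has 3 {30, 37, 19}.
  Root 4: left subtree has 1 node {3}, right has 1 {22}.
  Root 19: left subtree has 2 nodes {30, 37}, right has 0 { }.
    Root 30: left subtree has 0 nodes { }, right has 1 {37}.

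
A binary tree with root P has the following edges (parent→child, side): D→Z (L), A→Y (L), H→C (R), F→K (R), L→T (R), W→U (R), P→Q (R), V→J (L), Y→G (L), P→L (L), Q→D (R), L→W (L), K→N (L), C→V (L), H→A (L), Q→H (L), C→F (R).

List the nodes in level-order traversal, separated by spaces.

Level-order visits nodes level by level from the root, left to right within each level.
Level 0: P
Level 1: L, Q
Level 2: W, T, H, D
Level 3: U, A, C, Z
Level 4: Y, V, F
Level 5: G, J, K
Level 6: N

P L Q W T H D U A C Z Y V F G J K N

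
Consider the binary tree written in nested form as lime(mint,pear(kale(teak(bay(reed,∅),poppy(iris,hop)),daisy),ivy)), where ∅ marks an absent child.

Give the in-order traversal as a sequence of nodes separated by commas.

In-order visits the left subtree, then the node, then the right subtree.
At lime: go left to mint.
  mint is a leaf — visit mint.
Visit lime.
At lime: go right to pear.
  At pear: go left to kale.
    At kale: go left to teak.
      At teak: go left to bay.
        At bay: go left to reed.
          reed is a leaf — visit reed.
        Visit bay.
        At bay: no right child.
      Visit teak.
      At teak: go right to poppy.
        At poppy: go left to iris.
          iris is a leaf — visit iris.
        Visit poppy.
        At poppy: go right to hop.
          hop is a leaf — visit hop.
    Visit kale.
    At kale: go right to daisy.
      daisy is a leaf — visit daisy.
  Visit pear.
  At pear: go right to ivy.
    ivy is a leaf — visit ivy.

mint, lime, reed, bay, teak, iris, poppy, hop, kale, daisy, pear, ivy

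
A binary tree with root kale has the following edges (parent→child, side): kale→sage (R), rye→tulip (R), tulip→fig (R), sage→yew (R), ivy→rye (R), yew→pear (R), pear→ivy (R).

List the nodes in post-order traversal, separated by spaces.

fig tulip rye ivy pear yew sage kale

Post-order visits the left subtree, then the right subtree, then the node.
At kale: no left child.
At kale: go right to sage.
  At sage: no left child.
  At sage: go right to yew.
    At yew: no left child.
    At yew: go right to pear.
      At pear: no left child.
      At pear: go right to ivy.
        At ivy: no left child.
        At ivy: go right to rye.
          At rye: no left child.
          At rye: go right to tulip.
            At tulip: no left child.
            At tulip: go right to fig.
              fig is a leaf — visit fig.
            Visit tulip.
          Visit rye.
        Visit ivy.
      Visit pear.
    Visit yew.
  Visit sage.
Visit kale.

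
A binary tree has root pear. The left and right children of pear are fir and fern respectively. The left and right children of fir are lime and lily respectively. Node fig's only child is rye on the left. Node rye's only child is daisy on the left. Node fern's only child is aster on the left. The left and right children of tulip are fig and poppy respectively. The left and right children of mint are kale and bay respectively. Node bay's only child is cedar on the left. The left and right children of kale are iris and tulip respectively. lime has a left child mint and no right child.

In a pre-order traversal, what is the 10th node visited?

daisy

Pre-order visits the node, then its left subtree, then its right subtree.
Visit pear.
At pear: go left to fir.
  Visit fir.
  At fir: go left to lime.
    Visit lime.
    At lime: go left to mint.
      Visit mint.
      At mint: go left to kale.
        Visit kale.
        At kale: go left to iris.
          iris is a leaf — visit iris.
        At kale: go right to tulip.
          Visit tulip.
          At tulip: go left to fig.
            Visit fig.
            At fig: go left to rye.
              Visit rye.
              At rye: go left to daisy.
                daisy is a leaf — visit daisy.
              At rye: no right child.
            At fig: no right child.
          At tulip: go right to poppy.
            poppy is a leaf — visit poppy.
      At mint: go right to bay.
        Visit bay.
        At bay: go left to cedar.
          cedar is a leaf — visit cedar.
        At bay: no right child.
    At lime: no right child.
  At fir: go right to lily.
    lily is a leaf — visit lily.
At pear: go right to fern.
  Visit fern.
  At fern: go left to aster.
    aster is a leaf — visit aster.
  At fern: no right child.
Full pre-order sequence: pear, fir, lime, mint, kale, iris, tulip, fig, rye, daisy, poppy, bay, cedar, lily, fern, aster.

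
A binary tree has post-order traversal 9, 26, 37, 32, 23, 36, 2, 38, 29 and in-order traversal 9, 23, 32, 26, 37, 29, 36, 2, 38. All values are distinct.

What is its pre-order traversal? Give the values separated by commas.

The last element of post-order is the root; it splits in-order into left and right subtrees.
Root 29: left subtree has 5 nodes {9, 23, 32, 26, 37}, right has 3 {36, 2, 38}.
  Root 23: left subtree has 1 node {9}, right has 3 {32, 26, 37}.
    Root 32: left subtree has 0 nodes { }, right has 2 {26, 37}.
      Root 37: left subtree has 1 node {26}, right has 0 { }.
  Root 38: left subtree has 2 nodes {36, 2}, right has 0 { }.
    Root 2: left subtree has 1 node {36}, right has 0 { }.

29, 23, 9, 32, 37, 26, 38, 2, 36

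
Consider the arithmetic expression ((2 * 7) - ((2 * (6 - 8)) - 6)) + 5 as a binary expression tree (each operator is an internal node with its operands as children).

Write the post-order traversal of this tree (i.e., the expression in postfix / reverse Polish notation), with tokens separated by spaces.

2 7 * 2 6 8 - * 6 - - 5 +

Post-order on an expression tree gives postfix notation: for each operator, emit left operand, right operand, then the operator.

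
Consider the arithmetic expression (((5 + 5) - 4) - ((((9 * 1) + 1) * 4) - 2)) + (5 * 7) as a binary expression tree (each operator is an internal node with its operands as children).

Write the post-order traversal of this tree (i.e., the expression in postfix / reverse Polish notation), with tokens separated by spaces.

5 5 + 4 - 9 1 * 1 + 4 * 2 - - 5 7 * +

Post-order on an expression tree gives postfix notation: for each operator, emit left operand, right operand, then the operator.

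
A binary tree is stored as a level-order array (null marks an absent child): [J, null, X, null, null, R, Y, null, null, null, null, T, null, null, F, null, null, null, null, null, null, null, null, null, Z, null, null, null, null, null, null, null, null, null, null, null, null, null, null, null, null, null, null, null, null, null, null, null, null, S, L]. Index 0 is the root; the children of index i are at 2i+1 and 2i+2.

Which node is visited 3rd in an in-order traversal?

S

In-order visits the left subtree, then the node, then the right subtree.
At J: no left child.
Visit J.
At J: go right to X.
  At X: go left to R.
    At R: go left to T.
      At T: no left child.
      Visit T.
      At T: go right to Z.
        At Z: go left to S.
          S is a leaf — visit S.
        Visit Z.
        At Z: go right to L.
          L is a leaf — visit L.
    Visit R.
    At R: no right child.
  Visit X.
  At X: go right to Y.
    At Y: no left child.
    Visit Y.
    At Y: go right to F.
      F is a leaf — visit F.
Full in-order sequence: J, T, S, Z, L, R, X, Y, F.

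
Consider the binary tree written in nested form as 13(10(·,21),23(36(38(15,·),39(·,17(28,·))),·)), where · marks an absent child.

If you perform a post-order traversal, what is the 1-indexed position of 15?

3

Post-order visits the left subtree, then the right subtree, then the node.
At 13: go left to 10.
  At 10: no left child.
  At 10: go right to 21.
    21 is a leaf — visit 21.
  Visit 10.
At 13: go right to 23.
  At 23: go left to 36.
    At 36: go left to 38.
      At 38: go left to 15.
        15 is a leaf — visit 15.
      At 38: no right child.
      Visit 38.
    At 36: go right to 39.
      At 39: no left child.
      At 39: go right to 17.
        At 17: go left to 28.
          28 is a leaf — visit 28.
        At 17: no right child.
        Visit 17.
      Visit 39.
    Visit 36.
  At 23: no right child.
  Visit 23.
Visit 13.
Full post-order sequence: 21, 10, 15, 38, 28, 17, 39, 36, 23, 13.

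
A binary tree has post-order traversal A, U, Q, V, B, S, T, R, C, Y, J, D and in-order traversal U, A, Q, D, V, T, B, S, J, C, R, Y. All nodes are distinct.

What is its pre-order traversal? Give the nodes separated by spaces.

D Q U A J T V S B Y C R

The last element of post-order is the root; it splits in-order into left and right subtrees.
Root D: left subtree has 3 nodes {U, A, Q}, right has 8 {V, T, B, S, J, C, R, Y}.
  Root Q: left subtree has 2 nodes {U, A}, right has 0 { }.
    Root U: left subtree has 0 nodes { }, right has 1 {A}.
  Root J: left subtree has 4 nodes {V, T, B, S}, right has 3 {C, R, Y}.
    Root T: left subtree has 1 node {V}, right has 2 {B, S}.
      Root S: left subtree has 1 node {B}, right has 0 { }.
    Root Y: left subtree has 2 nodes {C, R}, right has 0 { }.
      Root C: left subtree has 0 nodes { }, right has 1 {R}.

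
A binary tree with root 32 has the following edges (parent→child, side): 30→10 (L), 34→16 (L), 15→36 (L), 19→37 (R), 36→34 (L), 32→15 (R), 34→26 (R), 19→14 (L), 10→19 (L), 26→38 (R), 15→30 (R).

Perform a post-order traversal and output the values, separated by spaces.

16 38 26 34 36 14 37 19 10 30 15 32

Post-order visits the left subtree, then the right subtree, then the node.
At 32: no left child.
At 32: go right to 15.
  At 15: go left to 36.
    At 36: go left to 34.
      At 34: go left to 16.
        16 is a leaf — visit 16.
      At 34: go right to 26.
        At 26: no left child.
        At 26: go right to 38.
          38 is a leaf — visit 38.
        Visit 26.
      Visit 34.
    At 36: no right child.
    Visit 36.
  At 15: go right to 30.
    At 30: go left to 10.
      At 10: go left to 19.
        At 19: go left to 14.
          14 is a leaf — visit 14.
        At 19: go right to 37.
          37 is a leaf — visit 37.
        Visit 19.
      At 10: no right child.
      Visit 10.
    At 30: no right child.
    Visit 30.
  Visit 15.
Visit 32.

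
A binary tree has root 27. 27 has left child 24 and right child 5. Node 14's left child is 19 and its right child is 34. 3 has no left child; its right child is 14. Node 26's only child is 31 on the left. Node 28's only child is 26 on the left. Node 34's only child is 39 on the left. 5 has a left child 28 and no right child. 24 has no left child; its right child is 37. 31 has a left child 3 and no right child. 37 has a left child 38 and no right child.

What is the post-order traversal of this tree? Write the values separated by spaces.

38 37 24 19 39 34 14 3 31 26 28 5 27

Post-order visits the left subtree, then the right subtree, then the node.
At 27: go left to 24.
  At 24: no left child.
  At 24: go right to 37.
    At 37: go left to 38.
      38 is a leaf — visit 38.
    At 37: no right child.
    Visit 37.
  Visit 24.
At 27: go right to 5.
  At 5: go left to 28.
    At 28: go left to 26.
      At 26: go left to 31.
        At 31: go left to 3.
          At 3: no left child.
          At 3: go right to 14.
            At 14: go left to 19.
              19 is a leaf — visit 19.
            At 14: go right to 34.
              At 34: go left to 39.
                39 is a leaf — visit 39.
              At 34: no right child.
              Visit 34.
            Visit 14.
          Visit 3.
        At 31: no right child.
        Visit 31.
      At 26: no right child.
      Visit 26.
    At 28: no right child.
    Visit 28.
  At 5: no right child.
  Visit 5.
Visit 27.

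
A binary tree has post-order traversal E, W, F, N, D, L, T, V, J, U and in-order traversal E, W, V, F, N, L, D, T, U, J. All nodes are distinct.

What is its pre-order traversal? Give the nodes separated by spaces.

U V W E T L N F D J

The last element of post-order is the root; it splits in-order into left and right subtrees.
Root U: left subtree has 8 nodes {E, W, V, F, N, L, D, T}, right has 1 {J}.
  Root V: left subtree has 2 nodes {E, W}, right has 5 {F, N, L, D, T}.
    Root W: left subtree has 1 node {E}, right has 0 { }.
    Root T: left subtree has 4 nodes {F, N, L, D}, right has 0 { }.
      Root L: left subtree has 2 nodes {F, N}, right has 1 {D}.
        Root N: left subtree has 1 node {F}, right has 0 { }.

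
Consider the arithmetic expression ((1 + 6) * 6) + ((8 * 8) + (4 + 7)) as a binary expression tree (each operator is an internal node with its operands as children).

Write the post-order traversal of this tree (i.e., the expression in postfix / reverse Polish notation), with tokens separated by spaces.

Post-order on an expression tree gives postfix notation: for each operator, emit left operand, right operand, then the operator.

1 6 + 6 * 8 8 * 4 7 + + +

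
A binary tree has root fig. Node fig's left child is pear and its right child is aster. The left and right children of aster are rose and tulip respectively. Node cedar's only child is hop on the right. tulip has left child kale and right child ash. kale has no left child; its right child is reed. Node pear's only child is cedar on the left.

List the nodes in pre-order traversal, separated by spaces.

Pre-order visits the node, then its left subtree, then its right subtree.
Visit fig.
At fig: go left to pear.
  Visit pear.
  At pear: go left to cedar.
    Visit cedar.
    At cedar: no left child.
    At cedar: go right to hop.
      hop is a leaf — visit hop.
  At pear: no right child.
At fig: go right to aster.
  Visit aster.
  At aster: go left to rose.
    rose is a leaf — visit rose.
  At aster: go right to tulip.
    Visit tulip.
    At tulip: go left to kale.
      Visit kale.
      At kale: no left child.
      At kale: go right to reed.
        reed is a leaf — visit reed.
    At tulip: go right to ash.
      ash is a leaf — visit ash.

fig pear cedar hop aster rose tulip kale reed ash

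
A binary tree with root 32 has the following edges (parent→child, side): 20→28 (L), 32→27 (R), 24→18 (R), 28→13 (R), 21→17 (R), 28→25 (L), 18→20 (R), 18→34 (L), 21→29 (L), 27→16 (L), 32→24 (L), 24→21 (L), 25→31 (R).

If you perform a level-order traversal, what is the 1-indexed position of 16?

6

Level-order visits nodes level by level from the root, left to right within each level.
Level 0: 32
Level 1: 24, 27
Level 2: 21, 18, 16
Level 3: 29, 17, 34, 20
Level 4: 28
Level 5: 25, 13
Level 6: 31
Full level-order sequence: 32, 24, 27, 21, 18, 16, 29, 17, 34, 20, 28, 25, 13, 31.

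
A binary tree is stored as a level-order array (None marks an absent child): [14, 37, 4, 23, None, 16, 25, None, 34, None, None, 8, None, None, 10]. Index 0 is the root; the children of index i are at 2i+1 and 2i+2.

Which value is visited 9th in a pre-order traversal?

Pre-order visits the node, then its left subtree, then its right subtree.
Visit 14.
At 14: go left to 37.
  Visit 37.
  At 37: go left to 23.
    Visit 23.
    At 23: no left child.
    At 23: go right to 34.
      34 is a leaf — visit 34.
  At 37: no right child.
At 14: go right to 4.
  Visit 4.
  At 4: go left to 16.
    Visit 16.
    At 16: go left to 8.
      8 is a leaf — visit 8.
    At 16: no right child.
  At 4: go right to 25.
    Visit 25.
    At 25: no left child.
    At 25: go right to 10.
      10 is a leaf — visit 10.
Full pre-order sequence: 14, 37, 23, 34, 4, 16, 8, 25, 10.

10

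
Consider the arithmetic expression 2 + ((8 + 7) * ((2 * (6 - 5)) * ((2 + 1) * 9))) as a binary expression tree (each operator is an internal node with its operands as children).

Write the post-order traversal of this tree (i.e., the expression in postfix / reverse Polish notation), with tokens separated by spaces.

2 8 7 + 2 6 5 - * 2 1 + 9 * * * +

Post-order on an expression tree gives postfix notation: for each operator, emit left operand, right operand, then the operator.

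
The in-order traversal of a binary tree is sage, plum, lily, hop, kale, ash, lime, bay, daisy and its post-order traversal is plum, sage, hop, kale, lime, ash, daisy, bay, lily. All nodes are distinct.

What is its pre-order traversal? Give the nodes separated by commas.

The last element of post-order is the root; it splits in-order into left and right subtrees.
Root lily: left subtree has 2 nodes {sage, plum}, right has 6 {hop, kale, ash, lime, bay, daisy}.
  Root sage: left subtree has 0 nodes { }, right has 1 {plum}.
  Root bay: left subtree has 4 nodes {hop, kale, ash, lime}, right has 1 {daisy}.
    Root ash: left subtree has 2 nodes {hop, kale}, right has 1 {lime}.
      Root kale: left subtree has 1 node {hop}, right has 0 { }.

lily, sage, plum, bay, ash, kale, hop, lime, daisy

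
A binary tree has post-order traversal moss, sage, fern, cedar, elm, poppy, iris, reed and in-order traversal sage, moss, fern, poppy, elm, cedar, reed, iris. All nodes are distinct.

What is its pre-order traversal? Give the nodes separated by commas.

reed, poppy, fern, sage, moss, elm, cedar, iris

The last element of post-order is the root; it splits in-order into left and right subtrees.
Root reed: left subtree has 6 nodes {sage, moss, fern, poppy, elm, cedar}, right has 1 {iris}.
  Root poppy: left subtree has 3 nodes {sage, moss, fern}, right has 2 {elm, cedar}.
    Root fern: left subtree has 2 nodes {sage, moss}, right has 0 { }.
      Root sage: left subtree has 0 nodes { }, right has 1 {moss}.
    Root elm: left subtree has 0 nodes { }, right has 1 {cedar}.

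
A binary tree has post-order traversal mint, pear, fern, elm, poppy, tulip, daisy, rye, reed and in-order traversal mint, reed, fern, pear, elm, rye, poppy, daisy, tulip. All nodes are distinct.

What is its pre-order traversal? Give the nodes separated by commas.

The last element of post-order is the root; it splits in-order into left and right subtrees.
Root reed: left subtree has 1 node {mint}, right has 7 {fern, pear, elm, rye, poppy, daisy, tulip}.
  Root rye: left subtree has 3 nodes {fern, pear, elm}, right has 3 {poppy, daisy, tulip}.
    Root elm: left subtree has 2 nodes {fern, pear}, right has 0 { }.
      Root fern: left subtree has 0 nodes { }, right has 1 {pear}.
    Root daisy: left subtree has 1 node {poppy}, right has 1 {tulip}.

reed, mint, rye, elm, fern, pear, daisy, poppy, tulip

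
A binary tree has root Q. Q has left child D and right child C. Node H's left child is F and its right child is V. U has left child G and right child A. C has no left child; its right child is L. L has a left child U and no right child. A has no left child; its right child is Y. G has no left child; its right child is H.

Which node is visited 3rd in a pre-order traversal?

C

Pre-order visits the node, then its left subtree, then its right subtree.
Visit Q.
At Q: go left to D.
  D is a leaf — visit D.
At Q: go right to C.
  Visit C.
  At C: no left child.
  At C: go right to L.
    Visit L.
    At L: go left to U.
      Visit U.
      At U: go left to G.
        Visit G.
        At G: no left child.
        At G: go right to H.
          Visit H.
          At H: go left to F.
            F is a leaf — visit F.
          At H: go right to V.
            V is a leaf — visit V.
      At U: go right to A.
        Visit A.
        At A: no left child.
        At A: go right to Y.
          Y is a leaf — visit Y.
    At L: no right child.
Full pre-order sequence: Q, D, C, L, U, G, H, F, V, A, Y.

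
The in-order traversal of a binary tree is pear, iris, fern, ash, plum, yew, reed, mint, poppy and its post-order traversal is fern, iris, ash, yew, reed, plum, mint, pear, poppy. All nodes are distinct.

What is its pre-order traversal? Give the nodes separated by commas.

The last element of post-order is the root; it splits in-order into left and right subtrees.
Root poppy: left subtree has 8 nodes {pear, iris, fern, ash, plum, yew, reed, mint}, right has 0 { }.
  Root pear: left subtree has 0 nodes { }, right has 7 {iris, fern, ash, plum, yew, reed, mint}.
    Root mint: left subtree has 6 nodes {iris, fern, ash, plum, yew, reed}, right has 0 { }.
      Root plum: left subtree has 3 nodes {iris, fern, ash}, right has 2 {yew, reed}.
        Root ash: left subtree has 2 nodes {iris, fern}, right has 0 { }.
          Root iris: left subtree has 0 nodes { }, right has 1 {fern}.
        Root reed: left subtree has 1 node {yew}, right has 0 { }.

poppy, pear, mint, plum, ash, iris, fern, reed, yew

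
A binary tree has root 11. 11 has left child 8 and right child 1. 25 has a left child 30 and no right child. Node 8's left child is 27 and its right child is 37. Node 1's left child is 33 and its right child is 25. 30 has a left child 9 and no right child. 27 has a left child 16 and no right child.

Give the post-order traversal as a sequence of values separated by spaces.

16 27 37 8 33 9 30 25 1 11

Post-order visits the left subtree, then the right subtree, then the node.
At 11: go left to 8.
  At 8: go left to 27.
    At 27: go left to 16.
      16 is a leaf — visit 16.
    At 27: no right child.
    Visit 27.
  At 8: go right to 37.
    37 is a leaf — visit 37.
  Visit 8.
At 11: go right to 1.
  At 1: go left to 33.
    33 is a leaf — visit 33.
  At 1: go right to 25.
    At 25: go left to 30.
      At 30: go left to 9.
        9 is a leaf — visit 9.
      At 30: no right child.
      Visit 30.
    At 25: no right child.
    Visit 25.
  Visit 1.
Visit 11.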